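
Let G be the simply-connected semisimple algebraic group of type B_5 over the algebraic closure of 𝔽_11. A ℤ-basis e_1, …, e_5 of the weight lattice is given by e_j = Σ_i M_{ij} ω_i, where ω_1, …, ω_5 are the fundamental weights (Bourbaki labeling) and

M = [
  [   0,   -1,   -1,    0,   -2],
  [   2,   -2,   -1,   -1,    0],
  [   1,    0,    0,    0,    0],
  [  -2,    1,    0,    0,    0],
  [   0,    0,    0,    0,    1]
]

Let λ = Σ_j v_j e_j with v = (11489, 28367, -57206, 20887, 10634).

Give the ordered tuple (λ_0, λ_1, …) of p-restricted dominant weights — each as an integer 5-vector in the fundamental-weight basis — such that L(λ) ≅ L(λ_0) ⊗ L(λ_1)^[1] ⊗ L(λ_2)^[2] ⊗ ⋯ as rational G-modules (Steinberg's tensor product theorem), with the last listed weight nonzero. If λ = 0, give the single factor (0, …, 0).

((3, 0, 5, 10, 8), (6, 2, 10, 5, 9), (7, 10, 6, 0, 10), (5, 1, 8, 4, 7))

Change of basis e → ω: c = M·v where v = (11489, 28367, -57206, 20887, 10634):
  c_1 = 0*11489 + -1*28367 + -1*-57206 + 0*20887 + -2*10634 = 7571
  c_2 = 2*11489 + -2*28367 + -1*-57206 + -1*20887 + 0*10634 = 2563
  c_3 = 1*11489 + 0*28367 + 0*-57206 + 0*20887 + 0*10634 = 11489
  c_4 = -2*11489 + 1*28367 + 0*-57206 + 0*20887 + 0*10634 = 5389
  c_5 = 0*11489 + 0*28367 + 0*-57206 + 0*20887 + 1*10634 = 10634
Base-11 expansion of each c_i:
  c_1 = 7571 = 3·11^0 + 6·11^1 + 7·11^2 + 5·11^3
  c_2 = 2563 = 0·11^0 + 2·11^1 + 10·11^2 + 1·11^3
  c_3 = 11489 = 5·11^0 + 10·11^1 + 6·11^2 + 8·11^3
  c_4 = 5389 = 10·11^0 + 5·11^1 + 0·11^2 + 4·11^3
  c_5 = 10634 = 8·11^0 + 9·11^1 + 10·11^2 + 7·11^3
p-restricted factor λ_0 = (3, 0, 5, 10, 8)
p-restricted factor λ_1 = (6, 2, 10, 5, 9)
p-restricted factor λ_2 = (7, 10, 6, 0, 10)
p-restricted factor λ_3 = (5, 1, 8, 4, 7)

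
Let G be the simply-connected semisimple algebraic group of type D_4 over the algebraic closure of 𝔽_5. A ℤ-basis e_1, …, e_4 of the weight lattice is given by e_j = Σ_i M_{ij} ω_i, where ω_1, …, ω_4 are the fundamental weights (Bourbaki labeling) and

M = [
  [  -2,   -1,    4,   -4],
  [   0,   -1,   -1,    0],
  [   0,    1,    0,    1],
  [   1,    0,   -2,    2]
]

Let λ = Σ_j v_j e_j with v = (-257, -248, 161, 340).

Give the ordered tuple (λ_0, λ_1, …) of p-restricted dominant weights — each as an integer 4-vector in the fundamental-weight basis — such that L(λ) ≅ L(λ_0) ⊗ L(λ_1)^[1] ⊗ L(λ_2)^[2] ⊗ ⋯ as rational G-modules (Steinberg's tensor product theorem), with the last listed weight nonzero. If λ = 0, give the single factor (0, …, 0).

((1, 2, 2, 1), (4, 2, 3, 0), (1, 3, 3, 4))

Change of basis e → ω: c = M·v where v = (-257, -248, 161, 340):
  c_1 = (-2)·(-257) + (-1)·(-248) + 4·161 + (-4)·(340) = 46
  c_2 = (0)·(-257) + (-1)·(-248) + (-1)·(161) + 0·340 = 87
  c_3 = (0)·(-257) + (1)·(-248) + 0·161 + 1·340 = 92
  c_4 = (1)·(-257) + (0)·(-248) + (-2)·(161) + 2·340 = 101
Base-5 expansion of each c_i:
  c_1 = 46 = 1·5^0 + 4·5^1 + 1·5^2
  c_2 = 87 = 2·5^0 + 2·5^1 + 3·5^2
  c_3 = 92 = 2·5^0 + 3·5^1 + 3·5^2
  c_4 = 101 = 1·5^0 + 0·5^1 + 4·5^2
p-restricted factor λ_0 = (1, 2, 2, 1)
p-restricted factor λ_1 = (4, 2, 3, 0)
p-restricted factor λ_2 = (1, 3, 3, 4)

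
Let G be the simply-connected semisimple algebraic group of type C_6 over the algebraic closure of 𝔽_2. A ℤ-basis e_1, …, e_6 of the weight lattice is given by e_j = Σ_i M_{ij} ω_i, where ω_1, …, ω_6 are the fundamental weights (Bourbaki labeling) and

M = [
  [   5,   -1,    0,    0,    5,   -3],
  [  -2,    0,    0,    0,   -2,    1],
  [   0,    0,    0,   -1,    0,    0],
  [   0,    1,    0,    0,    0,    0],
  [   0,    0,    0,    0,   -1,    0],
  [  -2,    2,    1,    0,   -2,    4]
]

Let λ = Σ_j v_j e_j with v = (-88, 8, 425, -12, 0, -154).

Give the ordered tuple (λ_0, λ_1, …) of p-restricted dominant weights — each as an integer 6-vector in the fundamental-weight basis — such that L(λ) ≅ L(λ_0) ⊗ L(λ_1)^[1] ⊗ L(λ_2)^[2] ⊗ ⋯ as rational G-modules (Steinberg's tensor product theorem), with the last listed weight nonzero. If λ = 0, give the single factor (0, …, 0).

((0, 0, 0, 0, 0, 1), (1, 1, 0, 0, 0, 0), (1, 1, 1, 0, 0, 0), (1, 0, 1, 1, 0, 0), (0, 1, 0, 0, 0, 0))

Converting to the ω-basis (c_i = row i of M dotted with v = (-88, 8, 425, -12, 0, -154)):
  c_1 = (5)·(-88) + (-1)·(8) + (0)·(425) + (0)·(-12) + (5)·(0) + (-3)·(-154) = 14
  c_2 = (-2)·(-88) + (0)·(8) + (0)·(425) + (0)·(-12) + (-2)·(0) + (1)·(-154) = 22
  c_3 = (0)·(-88) + (0)·(8) + (0)·(425) + (-1)·(-12) + (0)·(0) + (0)·(-154) = 12
  c_4 = (0)·(-88) + (1)·(8) + (0)·(425) + (0)·(-12) + (0)·(0) + (0)·(-154) = 8
  c_5 = (0)·(-88) + (0)·(8) + (0)·(425) + (0)·(-12) + (-1)·(0) + (0)·(-154) = 0
  c_6 = (-2)·(-88) + (2)·(8) + (1)·(425) + (0)·(-12) + (-2)·(0) + (4)·(-154) = 1
Expand coordinatewise in base 2:
  c_1 = 14 = 0·2^0 + 1·2^1 + 1·2^2 + 1·2^3
  c_2 = 22 = 0·2^0 + 1·2^1 + 1·2^2 + 0·2^3 + 1·2^4
  c_3 = 12 = 0·2^0 + 0·2^1 + 1·2^2 + 1·2^3
  c_4 = 8 = 0·2^0 + 0·2^1 + 0·2^2 + 1·2^3
  c_5 = 0
  c_6 = 1 = 1·2^0
Factor λ_0 = (0, 0, 0, 0, 0, 1)
Factor λ_1 = (1, 1, 0, 0, 0, 0)
Factor λ_2 = (1, 1, 1, 0, 0, 0)
Factor λ_3 = (1, 0, 1, 1, 0, 0)
Factor λ_4 = (0, 1, 0, 0, 0, 0)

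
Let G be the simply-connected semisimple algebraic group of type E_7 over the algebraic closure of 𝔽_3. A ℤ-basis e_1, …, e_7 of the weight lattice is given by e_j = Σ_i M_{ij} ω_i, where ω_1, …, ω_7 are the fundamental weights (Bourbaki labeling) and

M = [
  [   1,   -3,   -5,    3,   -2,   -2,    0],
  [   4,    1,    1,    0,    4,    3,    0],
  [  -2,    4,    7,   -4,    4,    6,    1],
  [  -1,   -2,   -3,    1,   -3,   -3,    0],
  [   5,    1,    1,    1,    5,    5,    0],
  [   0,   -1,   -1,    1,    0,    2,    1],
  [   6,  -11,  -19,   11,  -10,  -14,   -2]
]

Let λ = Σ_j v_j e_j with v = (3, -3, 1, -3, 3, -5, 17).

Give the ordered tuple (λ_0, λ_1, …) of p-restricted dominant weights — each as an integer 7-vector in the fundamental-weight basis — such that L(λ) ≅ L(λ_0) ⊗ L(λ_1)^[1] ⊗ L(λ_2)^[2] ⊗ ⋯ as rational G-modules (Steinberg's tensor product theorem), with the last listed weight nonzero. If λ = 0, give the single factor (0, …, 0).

((2, 1, 0, 0, 0, 0, 2), (0, 2, 0, 1, 0, 2, 1))

In the fundamental-weight basis, λ has coordinates c = M·v (v = (3, -3, 1, -3, 3, -5, 17)):
  c_1 = (1)·(3) + (-3)·(-3) + (-5)·(1) + (3)·(-3) + (-2)·(3) + (-2)·(-5) + (0)·(17) = 2
  c_2 = (4)·(3) + (1)·(-3) + (1)·(1) + (0)·(-3) + (4)·(3) + (3)·(-5) + (0)·(17) = 7
  c_3 = (-2)·(3) + (4)·(-3) + (7)·(1) + (-4)·(-3) + (4)·(3) + (6)·(-5) + (1)·(17) = 0
  c_4 = (-1)·(3) + (-2)·(-3) + (-3)·(1) + (1)·(-3) + (-3)·(3) + (-3)·(-5) + (0)·(17) = 3
  c_5 = (5)·(3) + (1)·(-3) + (1)·(1) + (1)·(-3) + (5)·(3) + (5)·(-5) + (0)·(17) = 0
  c_6 = (0)·(3) + (-1)·(-3) + (-1)·(1) + (1)·(-3) + (0)·(3) + (2)·(-5) + (1)·(17) = 6
  c_7 = (6)·(3) + (-11)·(-3) + (-19)·(1) + (11)·(-3) + (-10)·(3) + (-14)·(-5) + (-2)·(17) = 5
Writing each c_i in base p = 3:
  c_1 = 2 = 2·3^0
  c_2 = 7 = 1·3^0 + 2·3^1
  c_3 = 0
  c_4 = 3 = 0·3^0 + 1·3^1
  c_5 = 0
  c_6 = 6 = 0·3^0 + 2·3^1
  c_7 = 5 = 2·3^0 + 1·3^1
Factor λ_0 = (2, 1, 0, 0, 0, 0, 2)
Factor λ_1 = (0, 2, 0, 1, 0, 2, 1)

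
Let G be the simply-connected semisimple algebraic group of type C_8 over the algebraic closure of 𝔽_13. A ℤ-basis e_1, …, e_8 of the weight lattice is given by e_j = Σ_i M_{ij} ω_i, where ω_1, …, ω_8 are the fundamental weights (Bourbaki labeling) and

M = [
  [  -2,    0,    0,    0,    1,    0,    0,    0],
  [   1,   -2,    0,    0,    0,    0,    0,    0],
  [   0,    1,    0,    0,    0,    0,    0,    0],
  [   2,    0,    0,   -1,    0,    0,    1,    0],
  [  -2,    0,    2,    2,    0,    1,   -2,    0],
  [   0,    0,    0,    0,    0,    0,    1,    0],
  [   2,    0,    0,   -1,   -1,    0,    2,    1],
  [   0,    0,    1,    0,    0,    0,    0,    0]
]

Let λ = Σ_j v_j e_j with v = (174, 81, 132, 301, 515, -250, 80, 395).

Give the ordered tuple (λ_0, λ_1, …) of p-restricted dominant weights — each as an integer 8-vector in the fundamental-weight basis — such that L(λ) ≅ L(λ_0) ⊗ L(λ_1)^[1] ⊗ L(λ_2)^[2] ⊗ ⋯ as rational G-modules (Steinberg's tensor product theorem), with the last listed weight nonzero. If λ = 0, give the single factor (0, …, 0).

Change of basis e → ω: c = M·v where v = (174, 81, 132, 301, 515, -250, 80, 395):
  c_1 = (-2)·(174) + (0)·(81) + (0)·(132) + (0)·(301) + (1)·(515) + (0)·(-250) + (0)·(80) + (0)·(395) = 167
  c_2 = (1)·(174) + (-2)·(81) + (0)·(132) + (0)·(301) + (0)·(515) + (0)·(-250) + (0)·(80) + (0)·(395) = 12
  c_3 = (0)·(174) + (1)·(81) + (0)·(132) + (0)·(301) + (0)·(515) + (0)·(-250) + (0)·(80) + (0)·(395) = 81
  c_4 = (2)·(174) + (0)·(81) + (0)·(132) + (-1)·(301) + (0)·(515) + (0)·(-250) + (1)·(80) + (0)·(395) = 127
  c_5 = (-2)·(174) + (0)·(81) + (2)·(132) + (2)·(301) + (0)·(515) + (1)·(-250) + (-2)·(80) + (0)·(395) = 108
  c_6 = (0)·(174) + (0)·(81) + (0)·(132) + (0)·(301) + (0)·(515) + (0)·(-250) + (1)·(80) + (0)·(395) = 80
  c_7 = (2)·(174) + (0)·(81) + (0)·(132) + (-1)·(301) + (-1)·(515) + (0)·(-250) + (2)·(80) + (1)·(395) = 87
  c_8 = (0)·(174) + (0)·(81) + (1)·(132) + (0)·(301) + (0)·(515) + (0)·(-250) + (0)·(80) + (0)·(395) = 132
Base-13 expansion of each c_i:
  c_1 = 167 = 11·13^0 + 12·13^1
  c_2 = 12 = 12·13^0
  c_3 = 81 = 3·13^0 + 6·13^1
  c_4 = 127 = 10·13^0 + 9·13^1
  c_5 = 108 = 4·13^0 + 8·13^1
  c_6 = 80 = 2·13^0 + 6·13^1
  c_7 = 87 = 9·13^0 + 6·13^1
  c_8 = 132 = 2·13^0 + 10·13^1
λ_0 = (11, 12, 3, 10, 4, 2, 9, 2)
λ_1 = (12, 0, 6, 9, 8, 6, 6, 10)

((11, 12, 3, 10, 4, 2, 9, 2), (12, 0, 6, 9, 8, 6, 6, 10))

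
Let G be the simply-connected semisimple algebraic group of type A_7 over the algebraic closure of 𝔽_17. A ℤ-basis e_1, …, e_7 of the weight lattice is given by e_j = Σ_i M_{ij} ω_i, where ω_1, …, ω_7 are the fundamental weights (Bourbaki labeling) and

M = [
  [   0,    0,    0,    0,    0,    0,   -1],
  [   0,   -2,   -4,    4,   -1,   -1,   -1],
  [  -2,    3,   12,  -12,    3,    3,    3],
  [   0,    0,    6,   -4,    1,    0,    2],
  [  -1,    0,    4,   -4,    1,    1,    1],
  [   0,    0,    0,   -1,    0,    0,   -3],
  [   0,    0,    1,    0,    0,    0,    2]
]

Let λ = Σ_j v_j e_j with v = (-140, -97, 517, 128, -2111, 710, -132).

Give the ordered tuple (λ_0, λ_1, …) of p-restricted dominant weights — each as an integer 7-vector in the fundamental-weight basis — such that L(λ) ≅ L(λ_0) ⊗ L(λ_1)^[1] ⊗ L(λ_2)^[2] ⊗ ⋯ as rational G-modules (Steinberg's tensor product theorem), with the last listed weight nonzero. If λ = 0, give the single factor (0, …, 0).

In the fundamental-weight basis, λ has coordinates c = M·v (v = (-140, -97, 517, 128, -2111, 710, -132)):
  c_1 = 0*-140 + 0*-97 + 0*517 + 0*128 + 0*-2111 + 0*710 + -1*-132 = 132
  c_2 = 0*-140 + -2*-97 + -4*517 + 4*128 + -1*-2111 + -1*710 + -1*-132 = 171
  c_3 = -2*-140 + 3*-97 + 12*517 + -12*128 + 3*-2111 + 3*710 + 3*-132 = 58
  c_4 = 0*-140 + 0*-97 + 6*517 + -4*128 + 1*-2111 + 0*710 + 2*-132 = 215
  c_5 = -1*-140 + 0*-97 + 4*517 + -4*128 + 1*-2111 + 1*710 + 1*-132 = 163
  c_6 = 0*-140 + 0*-97 + 0*517 + -1*128 + 0*-2111 + 0*710 + -3*-132 = 268
  c_7 = 0*-140 + 0*-97 + 1*517 + 0*128 + 0*-2111 + 0*710 + 2*-132 = 253
Base-17 expansion of each c_i:
  c_1 = 132 = 13·17^0 + 7·17^1
  c_2 = 171 = 1·17^0 + 10·17^1
  c_3 = 58 = 7·17^0 + 3·17^1
  c_4 = 215 = 11·17^0 + 12·17^1
  c_5 = 163 = 10·17^0 + 9·17^1
  c_6 = 268 = 13·17^0 + 15·17^1
  c_7 = 253 = 15·17^0 + 14·17^1
Factor λ_0 = (13, 1, 7, 11, 10, 13, 15)
Factor λ_1 = (7, 10, 3, 12, 9, 15, 14)

((13, 1, 7, 11, 10, 13, 15), (7, 10, 3, 12, 9, 15, 14))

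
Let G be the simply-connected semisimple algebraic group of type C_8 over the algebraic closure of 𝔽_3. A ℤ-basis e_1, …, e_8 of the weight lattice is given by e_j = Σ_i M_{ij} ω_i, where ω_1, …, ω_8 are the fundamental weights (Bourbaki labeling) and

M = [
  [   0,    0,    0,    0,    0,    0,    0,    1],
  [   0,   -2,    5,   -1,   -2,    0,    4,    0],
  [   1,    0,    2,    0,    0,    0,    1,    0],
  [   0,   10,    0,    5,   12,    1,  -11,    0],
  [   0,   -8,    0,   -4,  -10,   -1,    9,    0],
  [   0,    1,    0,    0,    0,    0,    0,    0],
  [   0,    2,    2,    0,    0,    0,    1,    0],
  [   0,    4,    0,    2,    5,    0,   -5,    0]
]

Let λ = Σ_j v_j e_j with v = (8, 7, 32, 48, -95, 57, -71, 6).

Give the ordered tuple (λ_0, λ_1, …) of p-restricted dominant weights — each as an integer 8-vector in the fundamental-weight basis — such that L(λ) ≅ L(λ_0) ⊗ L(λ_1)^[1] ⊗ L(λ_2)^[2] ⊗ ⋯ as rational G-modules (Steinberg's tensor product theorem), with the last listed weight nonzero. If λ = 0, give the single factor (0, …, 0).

Converting to the ω-basis (c_i = row i of M dotted with v = (8, 7, 32, 48, -95, 57, -71, 6)):
  c_1 = (0)·(8) + (0)·(7) + (0)·(32) + (0)·(48) + (0)·(-95) + (0)·(57) + (0)·(-71) + (1)·(6) = 6
  c_2 = (0)·(8) + (-2)·(7) + (5)·(32) + (-1)·(48) + (-2)·(-95) + (0)·(57) + (4)·(-71) + (0)·(6) = 4
  c_3 = (1)·(8) + (0)·(7) + (2)·(32) + (0)·(48) + (0)·(-95) + (0)·(57) + (1)·(-71) + (0)·(6) = 1
  c_4 = (0)·(8) + (10)·(7) + (0)·(32) + (5)·(48) + (12)·(-95) + (1)·(57) + (-11)·(-71) + (0)·(6) = 8
  c_5 = (0)·(8) + (-8)·(7) + (0)·(32) + (-4)·(48) + (-10)·(-95) + (-1)·(57) + (9)·(-71) + (0)·(6) = 6
  c_6 = (0)·(8) + (1)·(7) + (0)·(32) + (0)·(48) + (0)·(-95) + (0)·(57) + (0)·(-71) + (0)·(6) = 7
  c_7 = (0)·(8) + (2)·(7) + (2)·(32) + (0)·(48) + (0)·(-95) + (0)·(57) + (1)·(-71) + (0)·(6) = 7
  c_8 = (0)·(8) + (4)·(7) + (0)·(32) + (2)·(48) + (5)·(-95) + (0)·(57) + (-5)·(-71) + (0)·(6) = 4
Base-3 expansion of each c_i:
  c_1 = 6 = 0·3^0 + 2·3^1
  c_2 = 4 = 1·3^0 + 1·3^1
  c_3 = 1 = 1·3^0
  c_4 = 8 = 2·3^0 + 2·3^1
  c_5 = 6 = 0·3^0 + 2·3^1
  c_6 = 7 = 1·3^0 + 2·3^1
  c_7 = 7 = 1·3^0 + 2·3^1
  c_8 = 4 = 1·3^0 + 1·3^1
Factor λ_0 = (0, 1, 1, 2, 0, 1, 1, 1)
Factor λ_1 = (2, 1, 0, 2, 2, 2, 2, 1)

((0, 1, 1, 2, 0, 1, 1, 1), (2, 1, 0, 2, 2, 2, 2, 1))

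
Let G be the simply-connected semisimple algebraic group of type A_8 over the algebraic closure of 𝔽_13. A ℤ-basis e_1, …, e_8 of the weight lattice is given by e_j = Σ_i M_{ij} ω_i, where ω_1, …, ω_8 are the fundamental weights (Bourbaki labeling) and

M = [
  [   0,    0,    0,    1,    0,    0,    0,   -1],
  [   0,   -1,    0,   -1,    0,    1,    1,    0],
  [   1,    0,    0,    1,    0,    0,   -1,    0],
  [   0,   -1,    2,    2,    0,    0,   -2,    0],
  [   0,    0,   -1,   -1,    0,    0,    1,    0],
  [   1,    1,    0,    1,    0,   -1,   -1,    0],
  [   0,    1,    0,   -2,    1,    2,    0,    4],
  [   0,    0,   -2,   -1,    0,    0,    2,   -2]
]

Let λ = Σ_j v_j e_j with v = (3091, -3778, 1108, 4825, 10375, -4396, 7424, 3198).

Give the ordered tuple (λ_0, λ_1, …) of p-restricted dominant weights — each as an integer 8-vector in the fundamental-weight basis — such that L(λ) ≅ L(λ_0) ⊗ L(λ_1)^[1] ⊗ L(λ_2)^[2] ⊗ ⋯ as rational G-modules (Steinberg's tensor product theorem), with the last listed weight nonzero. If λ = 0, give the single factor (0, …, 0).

((2, 5, 11, 3, 9, 5, 11, 7), (8, 9, 11, 9, 10, 7, 7, 4), (9, 11, 2, 4, 8, 6, 5, 8))

Compute c_i = Σ_j M_{ij} v_j with v = (3091, -3778, 1108, 4825, 10375, -4396, 7424, 3198):
  c_1 = 0·3091 + (0)·(-3778) + 0·1108 + 1·4825 + 0·10375 + (0)·(-4396) + 0·7424 + (-1)·(3198) = 1627
  c_2 = 0·3091 + (-1)·(-3778) + 0·1108 + (-1)·(4825) + 0·10375 + (1)·(-4396) + 1·7424 + 0·3198 = 1981
  c_3 = 1·3091 + (0)·(-3778) + 0·1108 + 1·4825 + 0·10375 + (0)·(-4396) + (-1)·(7424) + 0·3198 = 492
  c_4 = 0·3091 + (-1)·(-3778) + 2·1108 + 2·4825 + 0·10375 + (0)·(-4396) + (-2)·(7424) + 0·3198 = 796
  c_5 = 0·3091 + (0)·(-3778) + (-1)·(1108) + (-1)·(4825) + 0·10375 + (0)·(-4396) + 1·7424 + 0·3198 = 1491
  c_6 = 1·3091 + (1)·(-3778) + 0·1108 + 1·4825 + 0·10375 + (-1)·(-4396) + (-1)·(7424) + 0·3198 = 1110
  c_7 = 0·3091 + (1)·(-3778) + 0·1108 + (-2)·(4825) + 1·10375 + (2)·(-4396) + 0·7424 + 4·3198 = 947
  c_8 = 0·3091 + (0)·(-3778) + (-2)·(1108) + (-1)·(4825) + 0·10375 + (0)·(-4396) + 2·7424 + (-2)·(3198) = 1411
p = 13; digits c_i = Σ_j d_{ij}·13^j, 0 ≤ d_{ij} < 13:
  c_1 = 1627 = 2·13^0 + 8·13^1 + 9·13^2
  c_2 = 1981 = 5·13^0 + 9·13^1 + 11·13^2
  c_3 = 492 = 11·13^0 + 11·13^1 + 2·13^2
  c_4 = 796 = 3·13^0 + 9·13^1 + 4·13^2
  c_5 = 1491 = 9·13^0 + 10·13^1 + 8·13^2
  c_6 = 1110 = 5·13^0 + 7·13^1 + 6·13^2
  c_7 = 947 = 11·13^0 + 7·13^1 + 5·13^2
  c_8 = 1411 = 7·13^0 + 4·13^1 + 8·13^2
p-restricted factor λ_0 = (2, 5, 11, 3, 9, 5, 11, 7)
p-restricted factor λ_1 = (8, 9, 11, 9, 10, 7, 7, 4)
p-restricted factor λ_2 = (9, 11, 2, 4, 8, 6, 5, 8)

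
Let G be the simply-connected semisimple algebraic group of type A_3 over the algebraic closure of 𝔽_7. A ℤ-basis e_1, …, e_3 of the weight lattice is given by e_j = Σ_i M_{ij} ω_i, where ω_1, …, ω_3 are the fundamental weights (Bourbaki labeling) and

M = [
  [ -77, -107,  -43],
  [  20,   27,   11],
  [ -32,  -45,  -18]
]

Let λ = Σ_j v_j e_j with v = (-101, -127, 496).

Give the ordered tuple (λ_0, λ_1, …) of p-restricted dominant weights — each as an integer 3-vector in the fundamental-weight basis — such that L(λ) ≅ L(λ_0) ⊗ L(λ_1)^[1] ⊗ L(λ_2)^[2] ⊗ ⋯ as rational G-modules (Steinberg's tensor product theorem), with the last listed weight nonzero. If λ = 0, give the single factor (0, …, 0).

((3, 0, 5), (5, 1, 2))

ω-coordinates c = M·v, v = (-101, -127, 496):
  c_1 = (-77)·(-101) + (-107)·(-127) + (-43)·(496) = 38
  c_2 = (20)·(-101) + (27)·(-127) + 11·496 = 7
  c_3 = (-32)·(-101) + (-45)·(-127) + (-18)·(496) = 19
Writing each c_i in base p = 7:
  c_1 = 38 = 3·7^0 + 5·7^1
  c_2 = 7 = 0·7^0 + 1·7^1
  c_3 = 19 = 5·7^0 + 2·7^1
p-restricted factor λ_0 = (3, 0, 5)
p-restricted factor λ_1 = (5, 1, 2)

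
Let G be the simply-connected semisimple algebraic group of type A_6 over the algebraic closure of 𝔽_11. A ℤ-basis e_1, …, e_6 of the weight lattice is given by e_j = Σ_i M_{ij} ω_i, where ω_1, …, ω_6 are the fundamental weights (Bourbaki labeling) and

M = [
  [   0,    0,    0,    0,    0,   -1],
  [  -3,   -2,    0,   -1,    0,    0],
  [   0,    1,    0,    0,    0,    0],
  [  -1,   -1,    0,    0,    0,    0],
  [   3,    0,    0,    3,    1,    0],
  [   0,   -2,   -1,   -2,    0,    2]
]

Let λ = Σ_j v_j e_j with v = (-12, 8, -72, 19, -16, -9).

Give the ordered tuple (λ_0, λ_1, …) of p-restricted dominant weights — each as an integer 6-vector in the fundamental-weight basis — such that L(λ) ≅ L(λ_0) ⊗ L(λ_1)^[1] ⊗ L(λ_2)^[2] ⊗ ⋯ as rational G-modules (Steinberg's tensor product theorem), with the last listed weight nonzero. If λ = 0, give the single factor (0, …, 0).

((9, 1, 8, 4, 5, 0),)

Converting to the ω-basis (c_i = row i of M dotted with v = (-12, 8, -72, 19, -16, -9)):
  c_1 = 0*-12 + 0*8 + 0*-72 + 0*19 + 0*-16 + -1*-9 = 9
  c_2 = -3*-12 + -2*8 + 0*-72 + -1*19 + 0*-16 + 0*-9 = 1
  c_3 = 0*-12 + 1*8 + 0*-72 + 0*19 + 0*-16 + 0*-9 = 8
  c_4 = -1*-12 + -1*8 + 0*-72 + 0*19 + 0*-16 + 0*-9 = 4
  c_5 = 3*-12 + 0*8 + 0*-72 + 3*19 + 1*-16 + 0*-9 = 5
  c_6 = 0*-12 + -2*8 + -1*-72 + -2*19 + 0*-16 + 2*-9 = 0
Expand coordinatewise in base 11:
  c_1 = 9 = 9·11^0
  c_2 = 1 = 1·11^0
  c_3 = 8 = 8·11^0
  c_4 = 4 = 4·11^0
  c_5 = 5 = 5·11^0
  c_6 = 0
Factor λ_0 = (9, 1, 8, 4, 5, 0)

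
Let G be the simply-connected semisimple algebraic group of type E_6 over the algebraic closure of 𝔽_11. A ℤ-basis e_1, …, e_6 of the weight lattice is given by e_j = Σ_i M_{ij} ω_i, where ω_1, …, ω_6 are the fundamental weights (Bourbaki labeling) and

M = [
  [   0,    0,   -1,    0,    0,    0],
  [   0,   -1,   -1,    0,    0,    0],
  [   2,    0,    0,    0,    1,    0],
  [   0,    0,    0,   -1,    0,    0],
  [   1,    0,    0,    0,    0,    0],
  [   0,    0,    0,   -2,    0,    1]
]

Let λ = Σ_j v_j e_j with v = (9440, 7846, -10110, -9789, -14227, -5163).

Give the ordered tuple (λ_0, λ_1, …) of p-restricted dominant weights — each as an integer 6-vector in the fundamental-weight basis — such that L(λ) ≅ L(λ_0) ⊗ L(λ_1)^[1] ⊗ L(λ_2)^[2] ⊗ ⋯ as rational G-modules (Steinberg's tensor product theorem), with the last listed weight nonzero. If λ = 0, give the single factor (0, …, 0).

ω-coordinates c = M·v, v = (9440, 7846, -10110, -9789, -14227, -5163):
  c_1 = (0)·(9440) + (0)·(7846) + (-1)·(-10110) + (0)·(-9789) + (0)·(-14227) + (0)·(-5163) = 10110
  c_2 = (0)·(9440) + (-1)·(7846) + (-1)·(-10110) + (0)·(-9789) + (0)·(-14227) + (0)·(-5163) = 2264
  c_3 = (2)·(9440) + (0)·(7846) + (0)·(-10110) + (0)·(-9789) + (1)·(-14227) + (0)·(-5163) = 4653
  c_4 = (0)·(9440) + (0)·(7846) + (0)·(-10110) + (-1)·(-9789) + (0)·(-14227) + (0)·(-5163) = 9789
  c_5 = (1)·(9440) + (0)·(7846) + (0)·(-10110) + (0)·(-9789) + (0)·(-14227) + (0)·(-5163) = 9440
  c_6 = (0)·(9440) + (0)·(7846) + (0)·(-10110) + (-2)·(-9789) + (0)·(-14227) + (1)·(-5163) = 14415
Expand coordinatewise in base 11:
  c_1 = 10110 = 1·11^0 + 6·11^1 + 6·11^2 + 7·11^3
  c_2 = 2264 = 9·11^0 + 7·11^1 + 7·11^2 + 1·11^3
  c_3 = 4653 = 0·11^0 + 5·11^1 + 5·11^2 + 3·11^3
  c_4 = 9789 = 10·11^0 + 9·11^1 + 3·11^2 + 7·11^3
  c_5 = 9440 = 2·11^0 + 0·11^1 + 1·11^2 + 7·11^3
  c_6 = 14415 = 5·11^0 + 1·11^1 + 9·11^2 + 10·11^3
λ_0 = (1, 9, 0, 10, 2, 5)
λ_1 = (6, 7, 5, 9, 0, 1)
λ_2 = (6, 7, 5, 3, 1, 9)
λ_3 = (7, 1, 3, 7, 7, 10)

((1, 9, 0, 10, 2, 5), (6, 7, 5, 9, 0, 1), (6, 7, 5, 3, 1, 9), (7, 1, 3, 7, 7, 10))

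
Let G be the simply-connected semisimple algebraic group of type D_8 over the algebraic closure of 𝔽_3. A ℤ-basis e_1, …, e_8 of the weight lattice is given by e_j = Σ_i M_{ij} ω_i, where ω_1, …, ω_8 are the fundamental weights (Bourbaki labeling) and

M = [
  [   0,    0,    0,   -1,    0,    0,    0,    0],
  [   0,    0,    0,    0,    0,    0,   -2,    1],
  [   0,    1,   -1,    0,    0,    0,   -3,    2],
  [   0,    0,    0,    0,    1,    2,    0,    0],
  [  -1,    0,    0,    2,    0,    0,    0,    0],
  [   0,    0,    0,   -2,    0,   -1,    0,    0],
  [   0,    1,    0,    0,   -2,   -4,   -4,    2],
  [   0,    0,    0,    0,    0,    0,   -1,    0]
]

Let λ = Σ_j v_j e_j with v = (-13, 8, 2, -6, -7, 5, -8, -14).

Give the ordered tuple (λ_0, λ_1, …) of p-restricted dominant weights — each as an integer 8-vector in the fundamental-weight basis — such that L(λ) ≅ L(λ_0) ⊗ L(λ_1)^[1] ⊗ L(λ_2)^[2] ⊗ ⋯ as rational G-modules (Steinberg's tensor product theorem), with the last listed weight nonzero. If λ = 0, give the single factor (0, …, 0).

Compute c_i = Σ_j M_{ij} v_j with v = (-13, 8, 2, -6, -7, 5, -8, -14):
  c_1 = (0)·(-13) + 0·8 + 0·2 + (-1)·(-6) + (0)·(-7) + 0·5 + (0)·(-8) + (0)·(-14) = 6
  c_2 = (0)·(-13) + 0·8 + 0·2 + (0)·(-6) + (0)·(-7) + 0·5 + (-2)·(-8) + (1)·(-14) = 2
  c_3 = (0)·(-13) + 1·8 + (-1)·(2) + (0)·(-6) + (0)·(-7) + 0·5 + (-3)·(-8) + (2)·(-14) = 2
  c_4 = (0)·(-13) + 0·8 + 0·2 + (0)·(-6) + (1)·(-7) + 2·5 + (0)·(-8) + (0)·(-14) = 3
  c_5 = (-1)·(-13) + 0·8 + 0·2 + (2)·(-6) + (0)·(-7) + 0·5 + (0)·(-8) + (0)·(-14) = 1
  c_6 = (0)·(-13) + 0·8 + 0·2 + (-2)·(-6) + (0)·(-7) + (-1)·(5) + (0)·(-8) + (0)·(-14) = 7
  c_7 = (0)·(-13) + 1·8 + 0·2 + (0)·(-6) + (-2)·(-7) + (-4)·(5) + (-4)·(-8) + (2)·(-14) = 6
  c_8 = (0)·(-13) + 0·8 + 0·2 + (0)·(-6) + (0)·(-7) + 0·5 + (-1)·(-8) + (0)·(-14) = 8
Writing each c_i in base p = 3:
  c_1 = 6 = 0·3^0 + 2·3^1
  c_2 = 2 = 2·3^0
  c_3 = 2 = 2·3^0
  c_4 = 3 = 0·3^0 + 1·3^1
  c_5 = 1 = 1·3^0
  c_6 = 7 = 1·3^0 + 2·3^1
  c_7 = 6 = 0·3^0 + 2·3^1
  c_8 = 8 = 2·3^0 + 2·3^1
Factor λ_0 = (0, 2, 2, 0, 1, 1, 0, 2)
Factor λ_1 = (2, 0, 0, 1, 0, 2, 2, 2)

((0, 2, 2, 0, 1, 1, 0, 2), (2, 0, 0, 1, 0, 2, 2, 2))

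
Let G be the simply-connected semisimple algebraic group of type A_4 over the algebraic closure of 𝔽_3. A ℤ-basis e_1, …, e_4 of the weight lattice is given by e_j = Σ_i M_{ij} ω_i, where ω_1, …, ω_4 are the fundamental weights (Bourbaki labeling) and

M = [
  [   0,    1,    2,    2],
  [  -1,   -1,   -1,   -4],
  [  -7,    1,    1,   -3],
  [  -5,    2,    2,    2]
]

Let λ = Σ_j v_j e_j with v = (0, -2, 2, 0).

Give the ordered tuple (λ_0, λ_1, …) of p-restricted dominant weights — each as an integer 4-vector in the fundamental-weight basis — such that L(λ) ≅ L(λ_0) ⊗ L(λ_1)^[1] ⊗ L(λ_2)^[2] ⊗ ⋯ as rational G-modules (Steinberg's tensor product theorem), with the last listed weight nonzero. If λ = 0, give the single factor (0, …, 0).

((2, 0, 0, 0),)

ω-coordinates c = M·v, v = (0, -2, 2, 0):
  c_1 = (0)·(0) + (1)·(-2) + (2)·(2) + (2)·(0) = 2
  c_2 = (-1)·(0) + (-1)·(-2) + (-1)·(2) + (-4)·(0) = 0
  c_3 = (-7)·(0) + (1)·(-2) + (1)·(2) + (-3)·(0) = 0
  c_4 = (-5)·(0) + (2)·(-2) + (2)·(2) + (2)·(0) = 0
Expand coordinatewise in base 3:
  c_1 = 2 = 2·3^0
  c_2 = 0
  c_3 = 0
  c_4 = 0
Factor λ_0 = (2, 0, 0, 0)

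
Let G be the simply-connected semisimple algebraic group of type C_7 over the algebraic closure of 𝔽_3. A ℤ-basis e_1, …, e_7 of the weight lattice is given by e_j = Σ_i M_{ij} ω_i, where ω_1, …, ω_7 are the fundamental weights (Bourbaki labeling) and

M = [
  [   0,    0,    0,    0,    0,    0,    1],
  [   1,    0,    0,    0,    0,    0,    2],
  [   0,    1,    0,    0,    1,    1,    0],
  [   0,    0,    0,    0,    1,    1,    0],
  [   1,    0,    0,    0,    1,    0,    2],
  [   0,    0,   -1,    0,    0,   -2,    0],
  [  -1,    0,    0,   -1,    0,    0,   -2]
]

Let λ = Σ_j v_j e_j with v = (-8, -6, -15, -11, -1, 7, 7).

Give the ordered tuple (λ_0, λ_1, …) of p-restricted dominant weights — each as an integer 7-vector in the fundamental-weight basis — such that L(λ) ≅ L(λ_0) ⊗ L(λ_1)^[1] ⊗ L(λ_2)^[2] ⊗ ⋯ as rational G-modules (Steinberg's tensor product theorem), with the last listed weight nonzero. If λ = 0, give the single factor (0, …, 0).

((1, 0, 0, 0, 2, 1, 2), (2, 2, 0, 2, 1, 0, 1))

Compute c_i = Σ_j M_{ij} v_j with v = (-8, -6, -15, -11, -1, 7, 7):
  c_1 = (0)·(-8) + (0)·(-6) + (0)·(-15) + (0)·(-11) + (0)·(-1) + (0)·(7) + (1)·(7) = 7
  c_2 = (1)·(-8) + (0)·(-6) + (0)·(-15) + (0)·(-11) + (0)·(-1) + (0)·(7) + (2)·(7) = 6
  c_3 = (0)·(-8) + (1)·(-6) + (0)·(-15) + (0)·(-11) + (1)·(-1) + (1)·(7) + (0)·(7) = 0
  c_4 = (0)·(-8) + (0)·(-6) + (0)·(-15) + (0)·(-11) + (1)·(-1) + (1)·(7) + (0)·(7) = 6
  c_5 = (1)·(-8) + (0)·(-6) + (0)·(-15) + (0)·(-11) + (1)·(-1) + (0)·(7) + (2)·(7) = 5
  c_6 = (0)·(-8) + (0)·(-6) + (-1)·(-15) + (0)·(-11) + (0)·(-1) + (-2)·(7) + (0)·(7) = 1
  c_7 = (-1)·(-8) + (0)·(-6) + (0)·(-15) + (-1)·(-11) + (0)·(-1) + (0)·(7) + (-2)·(7) = 5
Expand coordinatewise in base 3:
  c_1 = 7 = 1·3^0 + 2·3^1
  c_2 = 6 = 0·3^0 + 2·3^1
  c_3 = 0
  c_4 = 6 = 0·3^0 + 2·3^1
  c_5 = 5 = 2·3^0 + 1·3^1
  c_6 = 1 = 1·3^0
  c_7 = 5 = 2·3^0 + 1·3^1
Factor λ_0 = (1, 0, 0, 0, 2, 1, 2)
Factor λ_1 = (2, 2, 0, 2, 1, 0, 1)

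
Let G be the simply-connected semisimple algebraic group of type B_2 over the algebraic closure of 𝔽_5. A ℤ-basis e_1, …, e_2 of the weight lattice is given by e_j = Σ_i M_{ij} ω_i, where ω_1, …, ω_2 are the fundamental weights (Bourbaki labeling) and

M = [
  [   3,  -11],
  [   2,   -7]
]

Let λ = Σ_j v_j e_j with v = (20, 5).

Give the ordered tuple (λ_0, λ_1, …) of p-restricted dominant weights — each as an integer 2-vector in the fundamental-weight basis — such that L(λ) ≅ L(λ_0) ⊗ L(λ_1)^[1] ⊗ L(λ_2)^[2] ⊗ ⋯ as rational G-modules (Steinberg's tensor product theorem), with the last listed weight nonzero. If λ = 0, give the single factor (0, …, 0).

((0, 0), (1, 1))

Compute c_i = Σ_j M_{ij} v_j with v = (20, 5):
  c_1 = 3*20 + -11*5 = 5
  c_2 = 2*20 + -7*5 = 5
Writing each c_i in base p = 5:
  c_1 = 5 = 0·5^0 + 1·5^1
  c_2 = 5 = 0·5^0 + 1·5^1
p-restricted factor λ_0 = (0, 0)
p-restricted factor λ_1 = (1, 1)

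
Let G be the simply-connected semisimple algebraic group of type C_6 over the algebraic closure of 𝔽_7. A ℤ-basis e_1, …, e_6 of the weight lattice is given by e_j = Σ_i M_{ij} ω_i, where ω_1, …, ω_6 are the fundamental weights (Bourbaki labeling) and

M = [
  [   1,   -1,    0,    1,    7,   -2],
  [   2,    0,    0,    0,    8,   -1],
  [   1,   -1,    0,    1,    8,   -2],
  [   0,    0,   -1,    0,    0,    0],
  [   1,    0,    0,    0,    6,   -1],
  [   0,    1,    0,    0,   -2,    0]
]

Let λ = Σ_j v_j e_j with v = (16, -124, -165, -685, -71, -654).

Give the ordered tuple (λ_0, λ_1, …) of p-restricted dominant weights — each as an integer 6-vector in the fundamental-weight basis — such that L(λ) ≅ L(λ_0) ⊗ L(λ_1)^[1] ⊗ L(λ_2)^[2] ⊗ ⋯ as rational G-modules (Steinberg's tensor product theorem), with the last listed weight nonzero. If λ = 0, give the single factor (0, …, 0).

((0, 6, 6, 4, 6, 4), (3, 2, 6, 2, 6, 2), (5, 2, 3, 3, 4, 0))

ω-coordinates c = M·v, v = (16, -124, -165, -685, -71, -654):
  c_1 = 1·16 + (-1)·(-124) + (0)·(-165) + (1)·(-685) + (7)·(-71) + (-2)·(-654) = 266
  c_2 = 2·16 + (0)·(-124) + (0)·(-165) + (0)·(-685) + (8)·(-71) + (-1)·(-654) = 118
  c_3 = 1·16 + (-1)·(-124) + (0)·(-165) + (1)·(-685) + (8)·(-71) + (-2)·(-654) = 195
  c_4 = 0·16 + (0)·(-124) + (-1)·(-165) + (0)·(-685) + (0)·(-71) + (0)·(-654) = 165
  c_5 = 1·16 + (0)·(-124) + (0)·(-165) + (0)·(-685) + (6)·(-71) + (-1)·(-654) = 244
  c_6 = 0·16 + (1)·(-124) + (0)·(-165) + (0)·(-685) + (-2)·(-71) + (0)·(-654) = 18
Base-7 expansion of each c_i:
  c_1 = 266 = 0·7^0 + 3·7^1 + 5·7^2
  c_2 = 118 = 6·7^0 + 2·7^1 + 2·7^2
  c_3 = 195 = 6·7^0 + 6·7^1 + 3·7^2
  c_4 = 165 = 4·7^0 + 2·7^1 + 3·7^2
  c_5 = 244 = 6·7^0 + 6·7^1 + 4·7^2
  c_6 = 18 = 4·7^0 + 2·7^1
p-restricted factor λ_0 = (0, 6, 6, 4, 6, 4)
p-restricted factor λ_1 = (3, 2, 6, 2, 6, 2)
p-restricted factor λ_2 = (5, 2, 3, 3, 4, 0)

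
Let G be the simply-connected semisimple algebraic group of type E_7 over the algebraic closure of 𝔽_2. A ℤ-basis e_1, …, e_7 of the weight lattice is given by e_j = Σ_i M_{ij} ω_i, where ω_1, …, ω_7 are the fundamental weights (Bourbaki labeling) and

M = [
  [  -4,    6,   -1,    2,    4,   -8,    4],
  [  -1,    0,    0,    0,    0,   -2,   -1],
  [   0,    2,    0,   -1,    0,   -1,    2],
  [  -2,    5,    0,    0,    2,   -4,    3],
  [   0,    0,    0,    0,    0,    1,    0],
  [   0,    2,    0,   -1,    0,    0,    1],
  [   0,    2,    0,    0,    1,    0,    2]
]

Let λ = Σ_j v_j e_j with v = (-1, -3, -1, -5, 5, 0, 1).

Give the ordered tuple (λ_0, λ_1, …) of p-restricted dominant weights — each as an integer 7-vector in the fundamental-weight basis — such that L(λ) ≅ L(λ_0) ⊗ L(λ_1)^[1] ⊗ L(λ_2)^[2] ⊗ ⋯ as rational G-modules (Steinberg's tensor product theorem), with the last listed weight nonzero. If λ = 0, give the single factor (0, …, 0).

Change of basis e → ω: c = M·v where v = (-1, -3, -1, -5, 5, 0, 1):
  c_1 = -4*-1 + 6*-3 + -1*-1 + 2*-5 + 4*5 + -8*0 + 4*1 = 1
  c_2 = -1*-1 + 0*-3 + 0*-1 + 0*-5 + 0*5 + -2*0 + -1*1 = 0
  c_3 = 0*-1 + 2*-3 + 0*-1 + -1*-5 + 0*5 + -1*0 + 2*1 = 1
  c_4 = -2*-1 + 5*-3 + 0*-1 + 0*-5 + 2*5 + -4*0 + 3*1 = 0
  c_5 = 0*-1 + 0*-3 + 0*-1 + 0*-5 + 0*5 + 1*0 + 0*1 = 0
  c_6 = 0*-1 + 2*-3 + 0*-1 + -1*-5 + 0*5 + 0*0 + 1*1 = 0
  c_7 = 0*-1 + 2*-3 + 0*-1 + 0*-5 + 1*5 + 0*0 + 2*1 = 1
p = 2; digits c_i = Σ_j d_{ij}·2^j, 0 ≤ d_{ij} < 2:
  c_1 = 1 = 1·2^0
  c_2 = 0
  c_3 = 1 = 1·2^0
  c_4 = 0
  c_5 = 0
  c_6 = 0
  c_7 = 1 = 1·2^0
Factor λ_0 = (1, 0, 1, 0, 0, 0, 1)

((1, 0, 1, 0, 0, 0, 1),)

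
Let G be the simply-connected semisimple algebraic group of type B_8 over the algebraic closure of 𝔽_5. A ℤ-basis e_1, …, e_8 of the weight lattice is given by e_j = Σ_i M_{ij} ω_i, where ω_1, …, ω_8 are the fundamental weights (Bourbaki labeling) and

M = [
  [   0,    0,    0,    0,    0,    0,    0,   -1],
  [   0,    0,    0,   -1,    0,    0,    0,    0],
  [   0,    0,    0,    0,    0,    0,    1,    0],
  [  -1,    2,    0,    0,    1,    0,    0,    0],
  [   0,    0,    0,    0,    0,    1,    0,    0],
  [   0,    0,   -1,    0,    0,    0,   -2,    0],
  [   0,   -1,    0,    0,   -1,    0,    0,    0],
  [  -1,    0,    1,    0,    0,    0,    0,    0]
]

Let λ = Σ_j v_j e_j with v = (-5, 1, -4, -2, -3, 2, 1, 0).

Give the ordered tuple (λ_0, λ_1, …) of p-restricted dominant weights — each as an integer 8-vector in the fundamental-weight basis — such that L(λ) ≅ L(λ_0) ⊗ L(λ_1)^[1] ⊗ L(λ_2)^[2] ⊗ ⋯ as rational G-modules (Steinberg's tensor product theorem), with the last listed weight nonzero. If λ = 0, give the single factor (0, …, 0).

((0, 2, 1, 4, 2, 2, 2, 1),)

In the fundamental-weight basis, λ has coordinates c = M·v (v = (-5, 1, -4, -2, -3, 2, 1, 0)):
  c_1 = 0*-5 + 0*1 + 0*-4 + 0*-2 + 0*-3 + 0*2 + 0*1 + -1*0 = 0
  c_2 = 0*-5 + 0*1 + 0*-4 + -1*-2 + 0*-3 + 0*2 + 0*1 + 0*0 = 2
  c_3 = 0*-5 + 0*1 + 0*-4 + 0*-2 + 0*-3 + 0*2 + 1*1 + 0*0 = 1
  c_4 = -1*-5 + 2*1 + 0*-4 + 0*-2 + 1*-3 + 0*2 + 0*1 + 0*0 = 4
  c_5 = 0*-5 + 0*1 + 0*-4 + 0*-2 + 0*-3 + 1*2 + 0*1 + 0*0 = 2
  c_6 = 0*-5 + 0*1 + -1*-4 + 0*-2 + 0*-3 + 0*2 + -2*1 + 0*0 = 2
  c_7 = 0*-5 + -1*1 + 0*-4 + 0*-2 + -1*-3 + 0*2 + 0*1 + 0*0 = 2
  c_8 = -1*-5 + 0*1 + 1*-4 + 0*-2 + 0*-3 + 0*2 + 0*1 + 0*0 = 1
Expand coordinatewise in base 5:
  c_1 = 0
  c_2 = 2 = 2·5^0
  c_3 = 1 = 1·5^0
  c_4 = 4 = 4·5^0
  c_5 = 2 = 2·5^0
  c_6 = 2 = 2·5^0
  c_7 = 2 = 2·5^0
  c_8 = 1 = 1·5^0
p-restricted factor λ_0 = (0, 2, 1, 4, 2, 2, 2, 1)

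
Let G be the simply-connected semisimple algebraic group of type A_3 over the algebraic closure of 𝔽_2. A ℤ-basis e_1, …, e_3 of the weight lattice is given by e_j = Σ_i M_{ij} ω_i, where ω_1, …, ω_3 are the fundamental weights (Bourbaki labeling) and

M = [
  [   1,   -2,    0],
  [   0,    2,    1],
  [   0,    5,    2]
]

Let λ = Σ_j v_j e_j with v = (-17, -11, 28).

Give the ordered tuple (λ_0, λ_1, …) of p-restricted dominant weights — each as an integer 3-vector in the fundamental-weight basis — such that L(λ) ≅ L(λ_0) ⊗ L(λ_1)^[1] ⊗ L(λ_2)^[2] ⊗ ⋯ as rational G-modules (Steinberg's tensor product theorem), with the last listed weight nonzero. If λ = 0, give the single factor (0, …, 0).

((1, 0, 1), (0, 1, 0), (1, 1, 0))

In the fundamental-weight basis, λ has coordinates c = M·v (v = (-17, -11, 28)):
  c_1 = (1)·(-17) + (-2)·(-11) + 0·28 = 5
  c_2 = (0)·(-17) + (2)·(-11) + 1·28 = 6
  c_3 = (0)·(-17) + (5)·(-11) + 2·28 = 1
p = 2; digits c_i = Σ_j d_{ij}·2^j, 0 ≤ d_{ij} < 2:
  c_1 = 5 = 1·2^0 + 0·2^1 + 1·2^2
  c_2 = 6 = 0·2^0 + 1·2^1 + 1·2^2
  c_3 = 1 = 1·2^0
p-restricted factor λ_0 = (1, 0, 1)
p-restricted factor λ_1 = (0, 1, 0)
p-restricted factor λ_2 = (1, 1, 0)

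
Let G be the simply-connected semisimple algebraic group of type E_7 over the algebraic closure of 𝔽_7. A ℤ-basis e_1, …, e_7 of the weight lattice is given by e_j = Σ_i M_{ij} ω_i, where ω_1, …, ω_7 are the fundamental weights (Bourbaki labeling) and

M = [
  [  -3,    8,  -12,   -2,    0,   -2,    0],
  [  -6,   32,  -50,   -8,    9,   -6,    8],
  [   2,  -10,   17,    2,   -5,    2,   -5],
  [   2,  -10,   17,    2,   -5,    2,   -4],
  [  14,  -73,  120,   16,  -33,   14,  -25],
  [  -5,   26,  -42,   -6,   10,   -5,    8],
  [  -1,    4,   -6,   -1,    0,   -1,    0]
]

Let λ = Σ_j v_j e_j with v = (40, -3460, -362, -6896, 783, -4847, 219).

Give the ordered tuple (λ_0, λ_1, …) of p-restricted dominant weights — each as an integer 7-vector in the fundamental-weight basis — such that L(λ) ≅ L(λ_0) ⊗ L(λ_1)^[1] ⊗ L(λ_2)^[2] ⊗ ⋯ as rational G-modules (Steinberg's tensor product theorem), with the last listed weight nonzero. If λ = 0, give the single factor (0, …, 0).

((2, 0, 2, 4, 3, 6, 0), (4, 6, 4, 0, 6, 5, 5), (0, 3, 0, 5, 3, 4, 0))

Compute c_i = Σ_j M_{ij} v_j with v = (40, -3460, -362, -6896, 783, -4847, 219):
  c_1 = (-3)·(40) + (8)·(-3460) + (-12)·(-362) + (-2)·(-6896) + (0)·(783) + (-2)·(-4847) + (0)·(219) = 30
  c_2 = (-6)·(40) + (32)·(-3460) + (-50)·(-362) + (-8)·(-6896) + (9)·(783) + (-6)·(-4847) + (8)·(219) = 189
  c_3 = (2)·(40) + (-10)·(-3460) + (17)·(-362) + (2)·(-6896) + (-5)·(783) + (2)·(-4847) + (-5)·(219) = 30
  c_4 = (2)·(40) + (-10)·(-3460) + (17)·(-362) + (2)·(-6896) + (-5)·(783) + (2)·(-4847) + (-4)·(219) = 249
  c_5 = (14)·(40) + (-73)·(-3460) + (120)·(-362) + (16)·(-6896) + (-33)·(783) + (14)·(-4847) + (-25)·(219) = 192
  c_6 = (-5)·(40) + (26)·(-3460) + (-42)·(-362) + (-6)·(-6896) + (10)·(783) + (-5)·(-4847) + (8)·(219) = 237
  c_7 = (-1)·(40) + (4)·(-3460) + (-6)·(-362) + (-1)·(-6896) + (0)·(783) + (-1)·(-4847) + (0)·(219) = 35
Writing each c_i in base p = 7:
  c_1 = 30 = 2·7^0 + 4·7^1
  c_2 = 189 = 0·7^0 + 6·7^1 + 3·7^2
  c_3 = 30 = 2·7^0 + 4·7^1
  c_4 = 249 = 4·7^0 + 0·7^1 + 5·7^2
  c_5 = 192 = 3·7^0 + 6·7^1 + 3·7^2
  c_6 = 237 = 6·7^0 + 5·7^1 + 4·7^2
  c_7 = 35 = 0·7^0 + 5·7^1
Factor λ_0 = (2, 0, 2, 4, 3, 6, 0)
Factor λ_1 = (4, 6, 4, 0, 6, 5, 5)
Factor λ_2 = (0, 3, 0, 5, 3, 4, 0)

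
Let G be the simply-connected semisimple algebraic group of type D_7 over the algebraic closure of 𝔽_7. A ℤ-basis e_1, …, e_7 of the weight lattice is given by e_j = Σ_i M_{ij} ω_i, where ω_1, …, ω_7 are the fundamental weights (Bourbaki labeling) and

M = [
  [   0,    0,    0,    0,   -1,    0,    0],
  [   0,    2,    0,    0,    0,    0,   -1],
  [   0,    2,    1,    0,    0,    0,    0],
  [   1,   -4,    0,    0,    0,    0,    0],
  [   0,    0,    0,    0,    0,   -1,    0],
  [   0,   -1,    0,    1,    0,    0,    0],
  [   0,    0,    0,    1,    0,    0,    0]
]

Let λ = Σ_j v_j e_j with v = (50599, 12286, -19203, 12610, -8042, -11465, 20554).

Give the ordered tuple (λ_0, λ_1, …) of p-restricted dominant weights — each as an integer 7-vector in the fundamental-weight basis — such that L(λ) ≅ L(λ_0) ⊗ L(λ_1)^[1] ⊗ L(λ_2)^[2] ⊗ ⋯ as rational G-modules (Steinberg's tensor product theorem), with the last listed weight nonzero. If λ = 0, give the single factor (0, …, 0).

((6, 0, 0, 6, 6, 2, 3), (0, 0, 4, 4, 6, 4, 2), (3, 5, 4, 1, 2, 6, 5), (2, 4, 1, 4, 5, 0, 1), (3, 1, 2, 0, 4, 0, 5))

In the fundamental-weight basis, λ has coordinates c = M·v (v = (50599, 12286, -19203, 12610, -8042, -11465, 20554)):
  c_1 = 0*50599 + 0*12286 + 0*-19203 + 0*12610 + -1*-8042 + 0*-11465 + 0*20554 = 8042
  c_2 = 0*50599 + 2*12286 + 0*-19203 + 0*12610 + 0*-8042 + 0*-11465 + -1*20554 = 4018
  c_3 = 0*50599 + 2*12286 + 1*-19203 + 0*12610 + 0*-8042 + 0*-11465 + 0*20554 = 5369
  c_4 = 1*50599 + -4*12286 + 0*-19203 + 0*12610 + 0*-8042 + 0*-11465 + 0*20554 = 1455
  c_5 = 0*50599 + 0*12286 + 0*-19203 + 0*12610 + 0*-8042 + -1*-11465 + 0*20554 = 11465
  c_6 = 0*50599 + -1*12286 + 0*-19203 + 1*12610 + 0*-8042 + 0*-11465 + 0*20554 = 324
  c_7 = 0*50599 + 0*12286 + 0*-19203 + 1*12610 + 0*-8042 + 0*-11465 + 0*20554 = 12610
p = 7; digits c_i = Σ_j d_{ij}·7^j, 0 ≤ d_{ij} < 7:
  c_1 = 8042 = 6·7^0 + 0·7^1 + 3·7^2 + 2·7^3 + 3·7^4
  c_2 = 4018 = 0·7^0 + 0·7^1 + 5·7^2 + 4·7^3 + 1·7^4
  c_3 = 5369 = 0·7^0 + 4·7^1 + 4·7^2 + 1·7^3 + 2·7^4
  c_4 = 1455 = 6·7^0 + 4·7^1 + 1·7^2 + 4·7^3
  c_5 = 11465 = 6·7^0 + 6·7^1 + 2·7^2 + 5·7^3 + 4·7^4
  c_6 = 324 = 2·7^0 + 4·7^1 + 6·7^2
  c_7 = 12610 = 3·7^0 + 2·7^1 + 5·7^2 + 1·7^3 + 5·7^4
Factor λ_0 = (6, 0, 0, 6, 6, 2, 3)
Factor λ_1 = (0, 0, 4, 4, 6, 4, 2)
Factor λ_2 = (3, 5, 4, 1, 2, 6, 5)
Factor λ_3 = (2, 4, 1, 4, 5, 0, 1)
Factor λ_4 = (3, 1, 2, 0, 4, 0, 5)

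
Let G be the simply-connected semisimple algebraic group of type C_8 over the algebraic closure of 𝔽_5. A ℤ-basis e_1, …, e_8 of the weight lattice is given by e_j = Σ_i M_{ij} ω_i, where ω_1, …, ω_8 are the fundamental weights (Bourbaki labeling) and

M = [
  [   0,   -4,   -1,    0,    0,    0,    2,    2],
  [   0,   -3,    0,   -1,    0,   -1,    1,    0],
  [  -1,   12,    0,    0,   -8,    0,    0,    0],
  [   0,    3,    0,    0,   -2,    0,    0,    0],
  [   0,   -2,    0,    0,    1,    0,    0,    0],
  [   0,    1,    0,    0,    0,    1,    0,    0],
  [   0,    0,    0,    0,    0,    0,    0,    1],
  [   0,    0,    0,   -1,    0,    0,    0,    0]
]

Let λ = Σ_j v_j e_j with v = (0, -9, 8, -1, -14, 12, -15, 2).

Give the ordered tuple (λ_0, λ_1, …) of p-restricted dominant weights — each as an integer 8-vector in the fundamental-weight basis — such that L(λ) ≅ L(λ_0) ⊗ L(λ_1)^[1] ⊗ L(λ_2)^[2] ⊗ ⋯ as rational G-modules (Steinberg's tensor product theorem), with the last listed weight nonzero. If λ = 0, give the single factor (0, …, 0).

Compute c_i = Σ_j M_{ij} v_j with v = (0, -9, 8, -1, -14, 12, -15, 2):
  c_1 = 0·0 + (-4)·(-9) + (-1)·(8) + (0)·(-1) + (0)·(-14) + 0·12 + (2)·(-15) + 2·2 = 2
  c_2 = 0·0 + (-3)·(-9) + 0·8 + (-1)·(-1) + (0)·(-14) + (-1)·(12) + (1)·(-15) + 0·2 = 1
  c_3 = (-1)·(0) + (12)·(-9) + 0·8 + (0)·(-1) + (-8)·(-14) + 0·12 + (0)·(-15) + 0·2 = 4
  c_4 = 0·0 + (3)·(-9) + 0·8 + (0)·(-1) + (-2)·(-14) + 0·12 + (0)·(-15) + 0·2 = 1
  c_5 = 0·0 + (-2)·(-9) + 0·8 + (0)·(-1) + (1)·(-14) + 0·12 + (0)·(-15) + 0·2 = 4
  c_6 = 0·0 + (1)·(-9) + 0·8 + (0)·(-1) + (0)·(-14) + 1·12 + (0)·(-15) + 0·2 = 3
  c_7 = 0·0 + (0)·(-9) + 0·8 + (0)·(-1) + (0)·(-14) + 0·12 + (0)·(-15) + 1·2 = 2
  c_8 = 0·0 + (0)·(-9) + 0·8 + (-1)·(-1) + (0)·(-14) + 0·12 + (0)·(-15) + 0·2 = 1
Expand coordinatewise in base 5:
  c_1 = 2 = 2·5^0
  c_2 = 1 = 1·5^0
  c_3 = 4 = 4·5^0
  c_4 = 1 = 1·5^0
  c_5 = 4 = 4·5^0
  c_6 = 3 = 3·5^0
  c_7 = 2 = 2·5^0
  c_8 = 1 = 1·5^0
Factor λ_0 = (2, 1, 4, 1, 4, 3, 2, 1)

((2, 1, 4, 1, 4, 3, 2, 1),)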